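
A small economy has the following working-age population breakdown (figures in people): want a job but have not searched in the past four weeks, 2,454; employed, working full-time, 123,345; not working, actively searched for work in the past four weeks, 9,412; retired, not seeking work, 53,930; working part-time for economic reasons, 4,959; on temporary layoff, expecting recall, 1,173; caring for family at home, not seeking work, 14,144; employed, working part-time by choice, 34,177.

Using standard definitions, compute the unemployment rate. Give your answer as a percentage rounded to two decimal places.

Unemployment rate ≈ 6.12%.

Employed = 123,345 + 4,959 + 34,177 = 162,481 (anyone who worked, including part-time for economic reasons, counts as employed).
Unemployed = 9,412 + 1,173 = 10,585 (jobless and actively searching, or on temporary layoff).
Labor force = 162,481 + 10,585 = 173,066.
Unemployment rate = 10,585 / 173,066 = 6.12%.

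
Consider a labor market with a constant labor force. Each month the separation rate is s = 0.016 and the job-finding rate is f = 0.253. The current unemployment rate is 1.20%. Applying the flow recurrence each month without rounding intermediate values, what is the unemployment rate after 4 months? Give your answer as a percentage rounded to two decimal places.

With a fixed labor force, u_{t+1} = u_t + s·(1−u_t) − f·u_t = u_t·(1−s−f) + s.
Here 1−s−f = 0.731 and s = 0.016.
u_1 = 0.012000 × 0.731 + 0.016 = 0.024772.
u_2 = 0.024772 × 0.731 + 0.016 = 0.034108.
u_3 = 0.034108 × 0.731 + 0.016 = 0.040933.
u_4 = 0.040933 × 0.731 + 0.016 = 0.045922.

Unemployment rate after four months ≈ 4.59%.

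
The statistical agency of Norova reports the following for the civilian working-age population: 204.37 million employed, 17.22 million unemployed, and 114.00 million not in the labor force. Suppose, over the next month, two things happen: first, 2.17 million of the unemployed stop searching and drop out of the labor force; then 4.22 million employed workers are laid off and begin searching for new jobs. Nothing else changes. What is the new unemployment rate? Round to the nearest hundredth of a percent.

Initially, labor force = 204.37 + 17.22 = 221.59 million, so u = 17.22/221.59 = 7.77%.
After the first change, unemployed and labor force both fall by 2.17 → E = 204.37, U = 15.05, labor force = 219.42 million.
After the second change, employed falls and unemployed rises by 4.22; labor force unchanged → E = 200.15, U = 19.27, labor force = 219.42 million.
New unemployment rate = 19.27 / 219.42 = 8.78%.

New unemployment rate ≈ 8.78%.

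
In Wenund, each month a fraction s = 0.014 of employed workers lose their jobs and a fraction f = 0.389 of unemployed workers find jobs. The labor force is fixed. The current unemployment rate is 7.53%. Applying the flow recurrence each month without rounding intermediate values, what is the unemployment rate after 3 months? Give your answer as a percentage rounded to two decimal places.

With a fixed labor force, u_{t+1} = u_t + s·(1−u_t) − f·u_t = u_t·(1−s−f) + s.
Here 1−s−f = 0.597 and s = 0.014.
u_1 = 0.075300 × 0.597 + 0.014 = 0.058954.
u_2 = 0.058954 × 0.597 + 0.014 = 0.049196.
u_3 = 0.049196 × 0.597 + 0.014 = 0.043370.

Unemployment rate after three months ≈ 4.34%.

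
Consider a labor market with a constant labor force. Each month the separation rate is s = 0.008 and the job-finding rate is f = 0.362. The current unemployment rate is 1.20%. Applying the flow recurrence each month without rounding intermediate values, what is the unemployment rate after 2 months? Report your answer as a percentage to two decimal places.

Unemployment rate after two months ≈ 1.78%.

With a fixed labor force, u_{t+1} = u_t + s·(1−u_t) − f·u_t = u_t·(1−s−f) + s.
Here 1−s−f = 0.630 and s = 0.008.
u_1 = 0.012000 × 0.630 + 0.008 = 0.015560.
u_2 = 0.015560 × 0.630 + 0.008 = 0.017803.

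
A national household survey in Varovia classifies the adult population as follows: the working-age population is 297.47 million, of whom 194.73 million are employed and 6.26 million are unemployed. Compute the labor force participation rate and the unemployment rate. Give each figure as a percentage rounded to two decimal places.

Labor force participation rate ≈ 67.57%; unemployment rate ≈ 3.11%.

Labor force = employed + unemployed = 194.73 + 6.26 = 200.99 million.
Unemployment rate = 6.26 / 200.99 = 3.11%.
Labor force participation rate = 200.99 / 297.47 = 67.57%.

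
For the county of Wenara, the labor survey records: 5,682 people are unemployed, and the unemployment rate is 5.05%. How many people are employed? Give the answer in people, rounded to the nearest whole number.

About 106,833 are employed.

Labor force = U / u = 5,682 / 0.0505 ≈ 112,515.
Employed = labor force − unemployed = 112,515 − 5,682 = 106,833.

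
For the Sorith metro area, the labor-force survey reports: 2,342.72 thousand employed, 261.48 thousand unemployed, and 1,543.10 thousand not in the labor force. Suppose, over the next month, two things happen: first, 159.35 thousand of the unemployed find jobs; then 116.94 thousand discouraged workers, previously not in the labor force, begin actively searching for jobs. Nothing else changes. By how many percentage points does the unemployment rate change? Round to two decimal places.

The unemployment rate changes by −1.99 percentage points.

Initially, labor force = 2,342.72 + 261.48 = 2,604.20 thousand, so u = 261.48/2,604.20 = 10.04%.
After the first change, unemployed falls and employed rises by 159.35; labor force unchanged → E = 2,502.07, U = 102.13, labor force = 2,604.20 thousand.
After the second change, unemployed and labor force both rise by 116.94 → E = 2,502.07, U = 219.07, labor force = 2,721.14 thousand.
New unemployment rate = 219.07 / 2,721.14 = 8.05%.
Change = 8.05% − 10.04% = −1.99 percentage points.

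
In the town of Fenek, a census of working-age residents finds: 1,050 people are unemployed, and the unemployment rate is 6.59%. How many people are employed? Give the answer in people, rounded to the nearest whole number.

Labor force = U / u = 1,050 / 0.0659 ≈ 15,933.
Employed = labor force − unemployed = 15,933 − 1,050 = 14,883.

About 14,883 are employed.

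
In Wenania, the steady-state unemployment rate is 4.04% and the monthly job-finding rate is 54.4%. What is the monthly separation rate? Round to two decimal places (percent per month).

Separation rate ≈ 2.29% per month.

From u* = s/(s+f): s = u·f/(1−u).
s = 0.0404 × 54.4 / (1 − 0.0404) = 2.1978 / 0.9596 ≈ 2.29% per month.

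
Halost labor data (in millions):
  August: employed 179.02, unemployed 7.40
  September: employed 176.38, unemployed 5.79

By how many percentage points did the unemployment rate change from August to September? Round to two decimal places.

The unemployment rate changed by −0.79 percentage points.

August: labor force = 179.02 + 7.40 = 186.42; u = 7.40/186.42 = 3.97%.
September: labor force = 176.38 + 5.79 = 182.17; u = 5.79/182.17 = 3.18%.
Change = 3.18% − 3.97% = −0.79 pp.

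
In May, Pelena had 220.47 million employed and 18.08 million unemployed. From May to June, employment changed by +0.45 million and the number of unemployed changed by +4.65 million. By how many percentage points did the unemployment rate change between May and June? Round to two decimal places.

The unemployment rate changed by +1.75 percentage points.

May: labor force = 220.47 + 18.08 = 238.55; u = 18.08/238.55 = 7.58%.
June: labor force = 220.92 + 22.73 = 243.65; u = 22.73/243.65 = 9.33%.
Change = 9.33% − 7.58% = +1.75 pp.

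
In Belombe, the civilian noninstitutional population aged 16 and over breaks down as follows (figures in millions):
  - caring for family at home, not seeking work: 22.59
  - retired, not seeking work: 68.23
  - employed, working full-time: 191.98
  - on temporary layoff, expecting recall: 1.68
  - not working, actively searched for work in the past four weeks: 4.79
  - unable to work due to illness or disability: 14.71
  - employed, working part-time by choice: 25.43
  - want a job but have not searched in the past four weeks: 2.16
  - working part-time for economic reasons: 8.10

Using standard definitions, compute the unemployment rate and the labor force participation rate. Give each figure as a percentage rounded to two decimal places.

Unemployment rate ≈ 2.79%; labor force participation rate ≈ 68.30%.

Employed = 191.98 + 25.43 + 8.10 = 225.51 million (anyone who worked, including part-time for economic reasons, counts as employed).
Unemployed = 1.68 + 4.79 = 6.47 million (jobless and actively searching, or on temporary layoff).
Labor force = 225.51 + 6.47 = 231.98 million.
Not in labor force = 22.59 + 68.23 + 14.71 + 2.16 = 107.69 million (those not working and not actively searching are outside the labor force — including those who want a job but have given up searching).
Civilian working-age population = 231.98 + 107.69 = 339.67 million.
Unemployment rate = 6.47 / 231.98 = 2.79%.
Labor force participation rate = 231.98 / 339.67 = 68.30%.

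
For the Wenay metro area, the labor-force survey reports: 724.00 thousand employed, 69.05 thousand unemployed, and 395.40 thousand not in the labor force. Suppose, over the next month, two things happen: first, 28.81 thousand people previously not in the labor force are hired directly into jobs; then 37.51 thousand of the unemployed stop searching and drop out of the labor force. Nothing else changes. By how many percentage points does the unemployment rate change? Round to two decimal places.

The unemployment rate changes by −4.69 percentage points.

Initially, labor force = 724.00 + 69.05 = 793.05 thousand, so u = 69.05/793.05 = 8.71%.
After the first change, employed and labor force both rise by 28.81; unemployed unchanged → E = 752.81, U = 69.05, labor force = 821.86 thousand.
After the second change, unemployed and labor force both fall by 37.51 → E = 752.81, U = 31.54, labor force = 784.35 thousand.
New unemployment rate = 31.54 / 784.35 = 4.02%.
Change = 4.02% − 8.71% = −4.69 percentage points.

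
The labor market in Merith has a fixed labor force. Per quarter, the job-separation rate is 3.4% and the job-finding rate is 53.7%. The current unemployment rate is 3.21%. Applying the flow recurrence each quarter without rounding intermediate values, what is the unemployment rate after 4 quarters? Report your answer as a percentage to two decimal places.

Unemployment rate after four quarters ≈ 5.86%.

With a fixed labor force, u_{t+1} = u_t + s·(1−u_t) − f·u_t = u_t·(1−s−f) + s.
Here 1−s−f = 0.429 and s = 0.034.
u_1 = 0.032100 × 0.429 + 0.034 = 0.047771.
u_2 = 0.047771 × 0.429 + 0.034 = 0.054494.
u_3 = 0.054494 × 0.429 + 0.034 = 0.057378.
u_4 = 0.057378 × 0.429 + 0.034 = 0.058615.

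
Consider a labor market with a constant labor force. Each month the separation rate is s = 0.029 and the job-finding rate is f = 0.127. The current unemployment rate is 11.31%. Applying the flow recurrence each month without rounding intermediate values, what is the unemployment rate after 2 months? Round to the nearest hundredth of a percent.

Unemployment rate after two months ≈ 13.40%.

With a fixed labor force, u_{t+1} = u_t + s·(1−u_t) − f·u_t = u_t·(1−s−f) + s.
Here 1−s−f = 0.844 and s = 0.029.
u_1 = 0.113100 × 0.844 + 0.029 = 0.124456.
u_2 = 0.124456 × 0.844 + 0.029 = 0.134041.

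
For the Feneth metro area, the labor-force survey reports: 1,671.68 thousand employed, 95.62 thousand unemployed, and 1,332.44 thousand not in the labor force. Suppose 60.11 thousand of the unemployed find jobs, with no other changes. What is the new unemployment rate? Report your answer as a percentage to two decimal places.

New unemployment rate ≈ 2.01%.

Initially, labor force = 1,671.68 + 95.62 = 1,767.30 thousand, so u = 95.62/1,767.30 = 5.41%.
After the change, unemployed falls and employed rises by 60.11; labor force unchanged → E = 1,731.79, U = 35.51, labor force = 1,767.30 thousand.
New unemployment rate = 35.51 / 1,767.30 = 2.01%.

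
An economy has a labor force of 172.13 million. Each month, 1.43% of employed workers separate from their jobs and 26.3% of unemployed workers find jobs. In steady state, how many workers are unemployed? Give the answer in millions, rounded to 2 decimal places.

Steady-state unemployment rate u* = s/(s+f) = 1.43/(1.43+26.3) = 0.051569.
Unemployed = u* × labor force = 0.051569 × 172.13 ≈ 8.88 million.

About 8.88 million are unemployed in steady state.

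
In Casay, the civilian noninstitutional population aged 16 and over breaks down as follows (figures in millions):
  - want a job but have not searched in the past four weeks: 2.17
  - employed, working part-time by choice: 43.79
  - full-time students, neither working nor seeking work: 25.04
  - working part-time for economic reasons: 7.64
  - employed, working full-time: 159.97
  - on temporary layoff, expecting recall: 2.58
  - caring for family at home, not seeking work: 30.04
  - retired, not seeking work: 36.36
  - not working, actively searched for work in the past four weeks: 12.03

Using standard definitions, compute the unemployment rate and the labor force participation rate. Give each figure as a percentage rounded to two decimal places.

Unemployment rate ≈ 6.46%; labor force participation rate ≈ 70.71%.

Employed = 43.79 + 7.64 + 159.97 = 211.40 million (anyone who worked, including part-time for economic reasons, counts as employed).
Unemployed = 2.58 + 12.03 = 14.61 million (jobless and actively searching, or on temporary layoff).
Labor force = 211.40 + 14.61 = 226.01 million.
Not in labor force = 2.17 + 25.04 + 30.04 + 36.36 = 93.61 million (those not working and not actively searching are outside the labor force — including those who want a job but have given up searching).
Civilian working-age population = 226.01 + 93.61 = 319.62 million.
Unemployment rate = 14.61 / 226.01 = 6.46%.
Labor force participation rate = 226.01 / 319.62 = 70.71%.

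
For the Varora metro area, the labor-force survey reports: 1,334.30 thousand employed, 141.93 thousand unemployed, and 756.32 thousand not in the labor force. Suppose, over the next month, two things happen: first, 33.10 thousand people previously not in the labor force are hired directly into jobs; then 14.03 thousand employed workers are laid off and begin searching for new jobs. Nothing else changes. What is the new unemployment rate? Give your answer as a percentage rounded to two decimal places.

New unemployment rate ≈ 10.33%.

Initially, labor force = 1,334.30 + 141.93 = 1,476.23 thousand, so u = 141.93/1,476.23 = 9.61%.
After the first change, employed and labor force both rise by 33.10; unemployed unchanged → E = 1,367.40, U = 141.93, labor force = 1,509.33 thousand.
After the second change, employed falls and unemployed rises by 14.03; labor force unchanged → E = 1,353.37, U = 155.96, labor force = 1,509.33 thousand.
New unemployment rate = 155.96 / 1,509.33 = 10.33%.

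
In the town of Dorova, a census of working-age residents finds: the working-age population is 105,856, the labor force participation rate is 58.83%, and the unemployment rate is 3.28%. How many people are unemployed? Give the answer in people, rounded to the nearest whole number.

Labor force = 0.5883 × 105,856 = 62,275.
Unemployed = 0.0328 × 62,275 ≈ 2,043.

About 2,043 are unemployed.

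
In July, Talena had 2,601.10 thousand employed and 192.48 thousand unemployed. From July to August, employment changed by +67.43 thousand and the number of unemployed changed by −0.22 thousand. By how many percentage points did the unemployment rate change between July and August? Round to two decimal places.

The unemployment rate changed by −0.17 percentage points.

July: labor force = 2,601.10 + 192.48 = 2,793.58; u = 192.48/2,793.58 = 6.89%.
August: labor force = 2,668.53 + 192.26 = 2,860.79; u = 192.26/2,860.79 = 6.72%.
Change = 6.72% − 6.89% = −0.17 pp.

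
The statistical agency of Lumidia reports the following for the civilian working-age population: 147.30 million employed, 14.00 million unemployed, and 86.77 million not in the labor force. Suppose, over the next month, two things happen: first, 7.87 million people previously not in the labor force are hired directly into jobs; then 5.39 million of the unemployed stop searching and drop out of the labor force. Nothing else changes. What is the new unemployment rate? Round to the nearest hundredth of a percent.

Initially, labor force = 147.30 + 14.00 = 161.30 million, so u = 14.00/161.30 = 8.68%.
After the first change, employed and labor force both rise by 7.87; unemployed unchanged → E = 155.17, U = 14.00, labor force = 169.17 million.
After the second change, unemployed and labor force both fall by 5.39 → E = 155.17, U = 8.61, labor force = 163.78 million.
New unemployment rate = 8.61 / 163.78 = 5.26%.

New unemployment rate ≈ 5.26%.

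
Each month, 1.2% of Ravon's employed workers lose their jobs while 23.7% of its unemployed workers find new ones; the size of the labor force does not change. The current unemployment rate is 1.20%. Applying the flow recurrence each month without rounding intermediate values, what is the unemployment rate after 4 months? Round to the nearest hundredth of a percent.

Unemployment rate after four months ≈ 3.67%.

With a fixed labor force, u_{t+1} = u_t + s·(1−u_t) − f·u_t = u_t·(1−s−f) + s.
Here 1−s−f = 0.751 and s = 0.012.
u_1 = 0.012000 × 0.751 + 0.012 = 0.021012.
u_2 = 0.021012 × 0.751 + 0.012 = 0.027780.
u_3 = 0.027780 × 0.751 + 0.012 = 0.032863.
u_4 = 0.032863 × 0.751 + 0.012 = 0.036680.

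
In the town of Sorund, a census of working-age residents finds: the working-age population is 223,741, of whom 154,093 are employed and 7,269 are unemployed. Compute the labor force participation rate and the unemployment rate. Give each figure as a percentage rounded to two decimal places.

Labor force participation rate ≈ 72.12%; unemployment rate ≈ 4.50%.

Labor force = employed + unemployed = 154,093 + 7,269 = 161,362.
Unemployment rate = 7,269 / 161,362 = 4.50%.
Labor force participation rate = 161,362 / 223,741 = 72.12%.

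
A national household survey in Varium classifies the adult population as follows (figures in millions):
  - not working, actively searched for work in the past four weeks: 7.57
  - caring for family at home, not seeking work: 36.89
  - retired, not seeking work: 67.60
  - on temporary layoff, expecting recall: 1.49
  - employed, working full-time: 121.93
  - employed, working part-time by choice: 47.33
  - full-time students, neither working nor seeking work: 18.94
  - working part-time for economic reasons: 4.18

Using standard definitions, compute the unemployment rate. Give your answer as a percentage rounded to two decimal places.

Unemployment rate ≈ 4.96%.

Employed = 121.93 + 47.33 + 4.18 = 173.44 million (anyone who worked, including part-time for economic reasons, counts as employed).
Unemployed = 7.57 + 1.49 = 9.06 million (jobless and actively searching, or on temporary layoff).
Labor force = 173.44 + 9.06 = 182.50 million.
Unemployment rate = 9.06 / 182.50 = 4.96%.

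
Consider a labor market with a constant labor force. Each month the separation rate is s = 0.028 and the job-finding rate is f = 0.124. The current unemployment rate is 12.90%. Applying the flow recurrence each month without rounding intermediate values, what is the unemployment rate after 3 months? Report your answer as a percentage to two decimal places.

Unemployment rate after three months ≈ 15.05%.

With a fixed labor force, u_{t+1} = u_t + s·(1−u_t) − f·u_t = u_t·(1−s−f) + s.
Here 1−s−f = 0.848 and s = 0.028.
u_1 = 0.129000 × 0.848 + 0.028 = 0.137392.
u_2 = 0.137392 × 0.848 + 0.028 = 0.144508.
u_3 = 0.144508 × 0.848 + 0.028 = 0.150543.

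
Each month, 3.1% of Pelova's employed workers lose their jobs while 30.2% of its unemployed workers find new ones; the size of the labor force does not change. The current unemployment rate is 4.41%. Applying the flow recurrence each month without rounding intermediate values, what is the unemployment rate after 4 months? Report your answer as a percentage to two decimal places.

With a fixed labor force, u_{t+1} = u_t + s·(1−u_t) − f·u_t = u_t·(1−s−f) + s.
Here 1−s−f = 0.667 and s = 0.031.
u_1 = 0.044100 × 0.667 + 0.031 = 0.060415.
u_2 = 0.060415 × 0.667 + 0.031 = 0.071297.
u_3 = 0.071297 × 0.667 + 0.031 = 0.078555.
u_4 = 0.078555 × 0.667 + 0.031 = 0.083396.

Unemployment rate after four months ≈ 8.34%.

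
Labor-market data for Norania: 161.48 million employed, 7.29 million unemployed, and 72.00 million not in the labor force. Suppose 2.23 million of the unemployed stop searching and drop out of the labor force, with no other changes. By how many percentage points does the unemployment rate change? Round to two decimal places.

The unemployment rate changes by −1.28 percentage points.

Initially, labor force = 161.48 + 7.29 = 168.77 million, so u = 7.29/168.77 = 4.32%.
After the change, unemployed and labor force both fall by 2.23 → E = 161.48, U = 5.06, labor force = 166.54 million.
New unemployment rate = 5.06 / 166.54 = 3.04%.
Change = 3.04% − 4.32% = −1.28 percentage points.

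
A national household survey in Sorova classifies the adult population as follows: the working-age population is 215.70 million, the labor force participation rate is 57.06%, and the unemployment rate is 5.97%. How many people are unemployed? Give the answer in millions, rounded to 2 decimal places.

Labor force = 0.5706 × 215.70 = 123.08 million.
Unemployed = 0.0597 × 123.08 ≈ 7.35 million.

About 7.35 million are unemployed.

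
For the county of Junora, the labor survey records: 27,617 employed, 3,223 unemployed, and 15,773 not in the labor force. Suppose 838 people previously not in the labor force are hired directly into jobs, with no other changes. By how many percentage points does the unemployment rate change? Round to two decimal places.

The unemployment rate changes by −0.28 percentage points.

Initially, labor force = 27,617 + 3,223 = 30,840, so u = 3,223/30,840 = 10.45%.
After the change, employed and labor force both rise by 838; unemployed unchanged → E = 28,455, U = 3,223, labor force = 31,678.
New unemployment rate = 3,223 / 31,678 = 10.17%.
Change = 10.17% − 10.45% = −0.28 percentage points.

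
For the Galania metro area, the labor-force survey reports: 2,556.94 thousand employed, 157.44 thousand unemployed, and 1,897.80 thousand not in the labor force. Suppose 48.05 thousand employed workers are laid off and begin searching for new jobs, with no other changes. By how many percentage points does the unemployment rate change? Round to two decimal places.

The unemployment rate changes by +1.77 percentage points.

Initially, labor force = 2,556.94 + 157.44 = 2,714.38 thousand, so u = 157.44/2,714.38 = 5.80%.
After the change, employed falls and unemployed rises by 48.05; labor force unchanged → E = 2,508.89, U = 205.49, labor force = 2,714.38 thousand.
New unemployment rate = 205.49 / 2,714.38 = 7.57%.
Change = 7.57% − 5.80% = +1.77 percentage points.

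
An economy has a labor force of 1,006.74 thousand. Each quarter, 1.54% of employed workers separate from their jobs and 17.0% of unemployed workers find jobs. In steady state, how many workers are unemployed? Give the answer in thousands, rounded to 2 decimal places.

About 83.62 thousand are unemployed in steady state.

Steady-state unemployment rate u* = s/(s+f) = 1.54/(1.54+17.0) = 0.083064.
Unemployed = u* × labor force = 0.083064 × 1,006.74 ≈ 83.62 thousand.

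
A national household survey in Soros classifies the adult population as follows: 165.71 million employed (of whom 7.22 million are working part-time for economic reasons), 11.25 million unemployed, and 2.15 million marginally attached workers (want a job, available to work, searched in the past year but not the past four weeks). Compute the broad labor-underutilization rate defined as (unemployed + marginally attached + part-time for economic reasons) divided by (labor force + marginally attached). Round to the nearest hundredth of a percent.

Broad underutilization rate ≈ 11.51%.

Labor force = 165.71 + 11.25 = 176.96 million.
Numerator = 11.25 + 2.15 + 7.22 = 20.62 million.
Denominator = 176.96 + 2.15 = 179.11 million.
Broad rate = 20.62 / 179.11 = 11.51%.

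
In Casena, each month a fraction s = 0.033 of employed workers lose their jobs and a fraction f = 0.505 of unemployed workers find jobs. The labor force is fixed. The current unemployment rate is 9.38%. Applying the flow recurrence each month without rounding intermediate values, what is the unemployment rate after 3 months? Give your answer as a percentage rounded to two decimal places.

With a fixed labor force, u_{t+1} = u_t + s·(1−u_t) − f·u_t = u_t·(1−s−f) + s.
Here 1−s−f = 0.462 and s = 0.033.
u_1 = 0.093800 × 0.462 + 0.033 = 0.076336.
u_2 = 0.076336 × 0.462 + 0.033 = 0.068267.
u_3 = 0.068267 × 0.462 + 0.033 = 0.064539.

Unemployment rate after three months ≈ 6.45%.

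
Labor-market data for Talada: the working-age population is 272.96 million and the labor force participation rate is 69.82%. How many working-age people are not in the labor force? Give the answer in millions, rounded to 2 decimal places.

About 82.38 million are not in the labor force.

Share not in the labor force = 1 − 0.6982 = 0.3018.
Not in labor force = 0.3018 × 272.96 ≈ 82.38 million.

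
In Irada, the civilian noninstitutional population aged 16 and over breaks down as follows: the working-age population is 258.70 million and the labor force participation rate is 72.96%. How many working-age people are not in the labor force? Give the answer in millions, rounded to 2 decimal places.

About 69.95 million are not in the labor force.

Share not in the labor force = 1 − 0.7296 = 0.2704.
Not in labor force = 0.2704 × 258.70 ≈ 69.95 million.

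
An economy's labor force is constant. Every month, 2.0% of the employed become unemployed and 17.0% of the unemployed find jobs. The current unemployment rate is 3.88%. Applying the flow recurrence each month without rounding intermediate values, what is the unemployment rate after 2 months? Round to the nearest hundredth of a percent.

With a fixed labor force, u_{t+1} = u_t + s·(1−u_t) − f·u_t = u_t·(1−s−f) + s.
Here 1−s−f = 0.810 and s = 0.020.
u_1 = 0.038800 × 0.810 + 0.020 = 0.051428.
u_2 = 0.051428 × 0.810 + 0.020 = 0.061657.

Unemployment rate after two months ≈ 6.17%.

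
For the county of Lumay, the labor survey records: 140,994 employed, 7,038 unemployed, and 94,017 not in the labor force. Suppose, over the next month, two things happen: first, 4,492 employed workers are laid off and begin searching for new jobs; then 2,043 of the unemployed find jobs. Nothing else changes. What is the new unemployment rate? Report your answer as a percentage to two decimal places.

Initially, labor force = 140,994 + 7,038 = 148,032, so u = 7,038/148,032 = 4.75%.
After the first change, employed falls and unemployed rises by 4,492; labor force unchanged → E = 136,502, U = 11,530, labor force = 148,032.
After the second change, unemployed falls and employed rises by 2,043; labor force unchanged → E = 138,545, U = 9,487, labor force = 148,032.
New unemployment rate = 9,487 / 148,032 = 6.41%.

New unemployment rate ≈ 6.41%.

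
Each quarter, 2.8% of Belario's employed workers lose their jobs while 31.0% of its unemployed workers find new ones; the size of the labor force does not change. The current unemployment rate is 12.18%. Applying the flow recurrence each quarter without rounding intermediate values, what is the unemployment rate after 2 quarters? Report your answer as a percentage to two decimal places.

Unemployment rate after two quarters ≈ 9.99%.

With a fixed labor force, u_{t+1} = u_t + s·(1−u_t) − f·u_t = u_t·(1−s−f) + s.
Here 1−s−f = 0.662 and s = 0.028.
u_1 = 0.121800 × 0.662 + 0.028 = 0.108632.
u_2 = 0.108632 × 0.662 + 0.028 = 0.099914.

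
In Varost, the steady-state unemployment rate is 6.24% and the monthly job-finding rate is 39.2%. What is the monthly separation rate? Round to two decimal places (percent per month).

From u* = s/(s+f): s = u·f/(1−u).
s = 0.0624 × 39.2 / (1 − 0.0624) = 2.4461 / 0.9376 ≈ 2.61% per month.

Separation rate ≈ 2.61% per month.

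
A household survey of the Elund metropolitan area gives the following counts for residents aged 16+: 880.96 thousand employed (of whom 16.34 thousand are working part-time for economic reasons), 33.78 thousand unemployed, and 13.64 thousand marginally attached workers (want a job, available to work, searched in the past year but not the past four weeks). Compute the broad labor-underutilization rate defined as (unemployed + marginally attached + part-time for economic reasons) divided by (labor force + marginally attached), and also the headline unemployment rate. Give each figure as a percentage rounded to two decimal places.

Broad underutilization rate ≈ 6.87%; headline unemployment rate ≈ 3.69%.

Labor force = 880.96 + 33.78 = 914.74 thousand.
Numerator = 33.78 + 13.64 + 16.34 = 63.76 thousand.
Denominator = 914.74 + 13.64 = 928.38 thousand.
Broad rate = 63.76 / 928.38 = 6.87%.
Headline unemployment rate = 33.78 / 914.74 = 3.69%.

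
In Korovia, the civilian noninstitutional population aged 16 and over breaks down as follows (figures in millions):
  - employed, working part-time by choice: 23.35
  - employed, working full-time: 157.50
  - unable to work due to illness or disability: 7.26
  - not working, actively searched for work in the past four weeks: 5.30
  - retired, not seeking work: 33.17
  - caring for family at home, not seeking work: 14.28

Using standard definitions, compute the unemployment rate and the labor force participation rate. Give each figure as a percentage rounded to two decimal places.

Unemployment rate ≈ 2.85%; labor force participation rate ≈ 77.29%.

Employed = 23.35 + 157.50 = 180.85 million.
Unemployed = 5.30 million.
Labor force = 180.85 + 5.30 = 186.15 million.
Not in labor force = 7.26 + 33.17 + 14.28 = 54.71 million (those not working and not actively searching are outside the labor force).
Civilian working-age population = 186.15 + 54.71 = 240.86 million.
Unemployment rate = 5.30 / 186.15 = 2.85%.
Labor force participation rate = 186.15 / 240.86 = 77.29%.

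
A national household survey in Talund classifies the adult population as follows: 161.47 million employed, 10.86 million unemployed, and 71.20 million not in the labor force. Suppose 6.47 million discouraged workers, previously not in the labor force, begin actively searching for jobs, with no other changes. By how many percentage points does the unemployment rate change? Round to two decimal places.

Initially, labor force = 161.47 + 10.86 = 172.33 million, so u = 10.86/172.33 = 6.30%.
After the change, unemployed and labor force both rise by 6.47 → E = 161.47, U = 17.33, labor force = 178.80 million.
New unemployment rate = 17.33 / 178.80 = 9.69%.
Change = 9.69% − 6.30% = +3.39 percentage points.

The unemployment rate changes by +3.39 percentage points.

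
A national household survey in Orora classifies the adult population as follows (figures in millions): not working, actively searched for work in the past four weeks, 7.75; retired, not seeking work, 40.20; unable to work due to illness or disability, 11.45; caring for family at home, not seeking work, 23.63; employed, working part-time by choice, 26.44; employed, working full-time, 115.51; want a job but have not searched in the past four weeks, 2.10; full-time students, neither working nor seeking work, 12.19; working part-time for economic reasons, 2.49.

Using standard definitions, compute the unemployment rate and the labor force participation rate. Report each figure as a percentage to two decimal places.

Unemployment rate ≈ 5.09%; labor force participation rate ≈ 62.95%.

Employed = 26.44 + 115.51 + 2.49 = 144.44 million (anyone who worked, including part-time for economic reasons, counts as employed).
Unemployed = 7.75 million.
Labor force = 144.44 + 7.75 = 152.19 million.
Not in labor force = 40.20 + 11.45 + 23.63 + 2.10 + 12.19 = 89.57 million (those not working and not actively searching are outside the labor force — including those who want a job but have given up searching).
Civilian working-age population = 152.19 + 89.57 = 241.76 million.
Unemployment rate = 7.75 / 152.19 = 5.09%.
Labor force participation rate = 152.19 / 241.76 = 62.95%.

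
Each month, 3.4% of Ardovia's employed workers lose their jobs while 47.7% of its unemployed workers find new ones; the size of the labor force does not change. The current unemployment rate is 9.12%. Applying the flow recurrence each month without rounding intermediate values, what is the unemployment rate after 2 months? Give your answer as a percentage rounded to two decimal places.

Unemployment rate after two months ≈ 7.24%.

With a fixed labor force, u_{t+1} = u_t + s·(1−u_t) − f·u_t = u_t·(1−s−f) + s.
Here 1−s−f = 0.489 and s = 0.034.
u_1 = 0.091200 × 0.489 + 0.034 = 0.078597.
u_2 = 0.078597 × 0.489 + 0.034 = 0.072434.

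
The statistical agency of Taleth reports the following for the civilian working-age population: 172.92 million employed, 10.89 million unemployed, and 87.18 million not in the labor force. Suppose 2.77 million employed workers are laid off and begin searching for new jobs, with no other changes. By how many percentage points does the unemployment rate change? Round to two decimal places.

The unemployment rate changes by +1.51 percentage points.

Initially, labor force = 172.92 + 10.89 = 183.81 million, so u = 10.89/183.81 = 5.92%.
After the change, employed falls and unemployed rises by 2.77; labor force unchanged → E = 170.15, U = 13.66, labor force = 183.81 million.
New unemployment rate = 13.66 / 183.81 = 7.43%.
Change = 7.43% − 5.92% = +1.51 percentage points.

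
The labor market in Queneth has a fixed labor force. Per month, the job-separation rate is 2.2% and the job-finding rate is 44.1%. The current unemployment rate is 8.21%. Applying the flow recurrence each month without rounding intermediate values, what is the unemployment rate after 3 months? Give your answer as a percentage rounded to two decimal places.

With a fixed labor force, u_{t+1} = u_t + s·(1−u_t) − f·u_t = u_t·(1−s−f) + s.
Here 1−s−f = 0.537 and s = 0.022.
u_1 = 0.082100 × 0.537 + 0.022 = 0.066088.
u_2 = 0.066088 × 0.537 + 0.022 = 0.057489.
u_3 = 0.057489 × 0.537 + 0.022 = 0.052872.

Unemployment rate after three months ≈ 5.29%.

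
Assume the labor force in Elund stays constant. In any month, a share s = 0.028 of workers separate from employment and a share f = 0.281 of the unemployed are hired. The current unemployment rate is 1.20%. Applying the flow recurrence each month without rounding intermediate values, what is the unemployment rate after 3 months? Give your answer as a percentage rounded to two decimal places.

Unemployment rate after three months ≈ 6.47%.

With a fixed labor force, u_{t+1} = u_t + s·(1−u_t) − f·u_t = u_t·(1−s−f) + s.
Here 1−s−f = 0.691 and s = 0.028.
u_1 = 0.012000 × 0.691 + 0.028 = 0.036292.
u_2 = 0.036292 × 0.691 + 0.028 = 0.053078.
u_3 = 0.053078 × 0.691 + 0.028 = 0.064677.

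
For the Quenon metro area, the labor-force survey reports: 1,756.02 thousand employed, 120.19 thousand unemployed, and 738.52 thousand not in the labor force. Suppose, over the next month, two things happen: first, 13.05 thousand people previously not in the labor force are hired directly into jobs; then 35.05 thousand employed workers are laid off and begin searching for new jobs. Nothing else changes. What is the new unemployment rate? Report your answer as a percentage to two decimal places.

New unemployment rate ≈ 8.22%.

Initially, labor force = 1,756.02 + 120.19 = 1,876.21 thousand, so u = 120.19/1,876.21 = 6.41%.
After the first change, employed and labor force both rise by 13.05; unemployed unchanged → E = 1,769.07, U = 120.19, labor force = 1,889.26 thousand.
After the second change, employed falls and unemployed rises by 35.05; labor force unchanged → E = 1,734.02, U = 155.24, labor force = 1,889.26 thousand.
New unemployment rate = 155.24 / 1,889.26 = 8.22%.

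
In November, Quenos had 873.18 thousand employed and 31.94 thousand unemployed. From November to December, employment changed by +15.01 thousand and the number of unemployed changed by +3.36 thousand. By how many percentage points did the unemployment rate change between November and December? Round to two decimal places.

The unemployment rate changed by +0.29 percentage points.

November: labor force = 873.18 + 31.94 = 905.12; u = 31.94/905.12 = 3.53%.
December: labor force = 888.19 + 35.30 = 923.49; u = 35.30/923.49 = 3.82%.
Change = 3.82% − 3.53% = +0.29 pp.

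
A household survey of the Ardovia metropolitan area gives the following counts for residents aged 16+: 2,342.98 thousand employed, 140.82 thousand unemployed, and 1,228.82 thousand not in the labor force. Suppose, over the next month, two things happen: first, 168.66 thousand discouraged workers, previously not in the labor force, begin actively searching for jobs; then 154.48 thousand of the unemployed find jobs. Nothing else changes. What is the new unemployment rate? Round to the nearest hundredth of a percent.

Initially, labor force = 2,342.98 + 140.82 = 2,483.80 thousand, so u = 140.82/2,483.80 = 5.67%.
After the first change, unemployed and labor force both rise by 168.66 → E = 2,342.98, U = 309.48, labor force = 2,652.46 thousand.
After the second change, unemployed falls and employed rises by 154.48; labor force unchanged → E = 2,497.46, U = 155.00, labor force = 2,652.46 thousand.
New unemployment rate = 155.00 / 2,652.46 = 5.84%.

New unemployment rate ≈ 5.84%.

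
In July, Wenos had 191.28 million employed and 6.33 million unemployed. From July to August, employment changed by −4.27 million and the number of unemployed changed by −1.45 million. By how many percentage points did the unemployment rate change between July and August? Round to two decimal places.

The unemployment rate changed by −0.66 percentage points.

July: labor force = 191.28 + 6.33 = 197.61; u = 6.33/197.61 = 3.20%.
August: labor force = 187.01 + 4.88 = 191.89; u = 4.88/191.89 = 2.54%.
Change = 2.54% − 3.20% = −0.66 pp.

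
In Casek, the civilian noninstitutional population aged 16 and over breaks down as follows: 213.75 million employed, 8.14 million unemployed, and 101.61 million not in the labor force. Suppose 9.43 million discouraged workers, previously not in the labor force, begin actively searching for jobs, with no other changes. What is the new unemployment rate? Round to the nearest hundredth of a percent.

New unemployment rate ≈ 7.60%.

Initially, labor force = 213.75 + 8.14 = 221.89 million, so u = 8.14/221.89 = 3.67%.
After the change, unemployed and labor force both rise by 9.43 → E = 213.75, U = 17.57, labor force = 231.32 million.
New unemployment rate = 17.57 / 231.32 = 7.60%.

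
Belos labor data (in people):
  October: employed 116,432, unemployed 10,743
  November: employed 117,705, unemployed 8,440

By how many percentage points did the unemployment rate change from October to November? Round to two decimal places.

October: labor force = 116,432 + 10,743 = 127,175; u = 10,743/127,175 = 8.45%.
November: labor force = 117,705 + 8,440 = 126,145; u = 8,440/126,145 = 6.69%.
Change = 6.69% − 8.45% = −1.76 pp.

The unemployment rate changed by −1.76 percentage points.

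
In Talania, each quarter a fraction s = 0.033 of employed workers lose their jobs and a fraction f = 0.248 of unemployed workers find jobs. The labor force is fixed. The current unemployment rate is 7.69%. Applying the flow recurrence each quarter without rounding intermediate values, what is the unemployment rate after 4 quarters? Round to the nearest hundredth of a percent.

With a fixed labor force, u_{t+1} = u_t + s·(1−u_t) − f·u_t = u_t·(1−s−f) + s.
Here 1−s−f = 0.719 and s = 0.033.
u_1 = 0.076900 × 0.719 + 0.033 = 0.088291.
u_2 = 0.088291 × 0.719 + 0.033 = 0.096481.
u_3 = 0.096481 × 0.719 + 0.033 = 0.102370.
u_4 = 0.102370 × 0.719 + 0.033 = 0.106604.

Unemployment rate after four quarters ≈ 10.66%.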